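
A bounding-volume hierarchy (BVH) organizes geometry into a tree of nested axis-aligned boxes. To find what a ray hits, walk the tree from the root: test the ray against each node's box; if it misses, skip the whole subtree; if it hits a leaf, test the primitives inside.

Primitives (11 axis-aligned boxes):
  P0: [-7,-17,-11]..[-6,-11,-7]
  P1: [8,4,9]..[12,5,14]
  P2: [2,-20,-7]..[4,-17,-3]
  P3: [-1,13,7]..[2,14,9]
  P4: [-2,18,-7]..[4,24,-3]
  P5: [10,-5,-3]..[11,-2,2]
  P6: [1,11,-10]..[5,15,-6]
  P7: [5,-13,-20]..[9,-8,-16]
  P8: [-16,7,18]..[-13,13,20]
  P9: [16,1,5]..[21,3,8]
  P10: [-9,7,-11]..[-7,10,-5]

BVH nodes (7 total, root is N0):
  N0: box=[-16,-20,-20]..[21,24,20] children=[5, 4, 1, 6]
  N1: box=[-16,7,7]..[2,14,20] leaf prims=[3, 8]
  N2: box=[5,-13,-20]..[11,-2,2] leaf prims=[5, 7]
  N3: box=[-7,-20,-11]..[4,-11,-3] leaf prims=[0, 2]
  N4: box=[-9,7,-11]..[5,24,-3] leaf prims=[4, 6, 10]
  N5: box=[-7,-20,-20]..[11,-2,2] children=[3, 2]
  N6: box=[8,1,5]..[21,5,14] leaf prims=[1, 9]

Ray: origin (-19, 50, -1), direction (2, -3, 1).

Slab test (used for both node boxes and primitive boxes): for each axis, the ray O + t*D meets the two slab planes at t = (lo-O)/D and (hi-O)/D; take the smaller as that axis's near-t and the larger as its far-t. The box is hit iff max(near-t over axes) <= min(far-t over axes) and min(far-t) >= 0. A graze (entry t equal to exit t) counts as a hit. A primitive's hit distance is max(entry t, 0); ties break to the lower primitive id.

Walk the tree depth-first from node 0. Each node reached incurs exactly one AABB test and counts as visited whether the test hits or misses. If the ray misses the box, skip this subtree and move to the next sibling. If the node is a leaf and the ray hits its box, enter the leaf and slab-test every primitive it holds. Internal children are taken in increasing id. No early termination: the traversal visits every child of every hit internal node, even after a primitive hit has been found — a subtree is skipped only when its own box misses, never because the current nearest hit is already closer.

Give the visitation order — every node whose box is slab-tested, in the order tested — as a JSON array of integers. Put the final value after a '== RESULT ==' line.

Walk:
N0 x:[3/2,20] y:[26/3,70/3] z:[-19,21] -> hit [26/3,20], descend [1, 4, 5, 6]
  N1 x:[3/2,21/2] y:[12,43/3] z:[8,21] -> miss, prune
  N4 x:[5,12] y:[26/3,43/3] z:[-10,-2] -> miss, prune
  N5 x:[6,15] y:[52/3,70/3] z:[-19,3] -> miss, prune
  N6 x:[27/2,20] y:[15,49/3] z:[6,15] -> hit [15,15] leaf, test {P1@t=15, P9(miss)}

order=[0, 1, 4, 5, 6]  |boxes|=5  |leaves|=1  hit=P1

== RESULT ==
[0, 1, 4, 5, 6]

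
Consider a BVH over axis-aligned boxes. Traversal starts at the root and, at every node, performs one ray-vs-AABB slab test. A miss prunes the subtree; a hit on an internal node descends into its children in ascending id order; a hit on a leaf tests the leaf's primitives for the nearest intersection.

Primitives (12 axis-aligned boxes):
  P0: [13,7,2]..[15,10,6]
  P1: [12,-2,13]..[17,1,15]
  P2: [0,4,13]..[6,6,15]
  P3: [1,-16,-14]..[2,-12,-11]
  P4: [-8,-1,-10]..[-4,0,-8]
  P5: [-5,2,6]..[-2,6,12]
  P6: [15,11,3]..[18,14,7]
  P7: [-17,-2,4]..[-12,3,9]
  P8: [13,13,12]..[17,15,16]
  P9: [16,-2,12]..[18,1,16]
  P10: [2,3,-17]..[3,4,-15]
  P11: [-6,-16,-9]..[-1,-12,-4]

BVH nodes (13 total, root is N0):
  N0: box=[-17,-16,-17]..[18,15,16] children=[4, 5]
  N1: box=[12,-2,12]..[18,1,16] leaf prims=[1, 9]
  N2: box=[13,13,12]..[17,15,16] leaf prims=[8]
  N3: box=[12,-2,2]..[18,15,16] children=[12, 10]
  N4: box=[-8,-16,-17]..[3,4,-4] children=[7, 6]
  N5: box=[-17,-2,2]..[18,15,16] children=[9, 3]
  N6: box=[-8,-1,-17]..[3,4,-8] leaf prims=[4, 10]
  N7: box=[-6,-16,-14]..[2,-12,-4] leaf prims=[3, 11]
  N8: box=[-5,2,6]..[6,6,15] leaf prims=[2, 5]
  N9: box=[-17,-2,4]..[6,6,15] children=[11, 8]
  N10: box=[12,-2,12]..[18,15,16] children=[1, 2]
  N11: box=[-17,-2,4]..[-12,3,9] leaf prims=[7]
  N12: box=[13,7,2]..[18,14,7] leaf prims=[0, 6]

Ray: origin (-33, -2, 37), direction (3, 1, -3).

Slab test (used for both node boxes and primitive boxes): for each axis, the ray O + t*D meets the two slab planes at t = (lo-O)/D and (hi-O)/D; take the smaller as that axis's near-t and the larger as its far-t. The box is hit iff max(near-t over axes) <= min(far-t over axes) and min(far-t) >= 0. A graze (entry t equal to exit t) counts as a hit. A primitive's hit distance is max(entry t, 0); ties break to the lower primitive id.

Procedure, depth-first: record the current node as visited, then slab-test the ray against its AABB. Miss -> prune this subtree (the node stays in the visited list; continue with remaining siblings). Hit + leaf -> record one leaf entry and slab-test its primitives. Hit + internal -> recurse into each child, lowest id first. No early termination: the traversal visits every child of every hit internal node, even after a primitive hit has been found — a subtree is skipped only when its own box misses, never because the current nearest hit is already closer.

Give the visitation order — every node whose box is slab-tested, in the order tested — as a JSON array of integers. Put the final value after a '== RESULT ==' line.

Walk:
N0 x:[16/3,17] y:[-14,17] z:[7,18] -> hit [7,17], descend [4, 5]
  N4 x:[25/3,12] y:[-14,6] z:[41/3,18] -> miss, prune
  N5 x:[16/3,17] y:[0,17] z:[7,35/3] -> hit [7,35/3], descend [3, 9]
    N3 x:[15,17] y:[0,17] z:[7,35/3] -> miss, prune
    N9 x:[16/3,13] y:[0,8] z:[22/3,11] -> hit [22/3,8], descend [8, 11]
      N8 x:[28/3,13] y:[4,8] z:[22/3,31/3] -> miss, prune
      N11 x:[16/3,7] y:[0,5] z:[28/3,11] -> miss, prune

order=[0, 4, 5, 3, 9, 8, 11]  |boxes|=7  |leaves|=0  hit=miss

== RESULT ==
[0, 4, 5, 3, 9, 8, 11]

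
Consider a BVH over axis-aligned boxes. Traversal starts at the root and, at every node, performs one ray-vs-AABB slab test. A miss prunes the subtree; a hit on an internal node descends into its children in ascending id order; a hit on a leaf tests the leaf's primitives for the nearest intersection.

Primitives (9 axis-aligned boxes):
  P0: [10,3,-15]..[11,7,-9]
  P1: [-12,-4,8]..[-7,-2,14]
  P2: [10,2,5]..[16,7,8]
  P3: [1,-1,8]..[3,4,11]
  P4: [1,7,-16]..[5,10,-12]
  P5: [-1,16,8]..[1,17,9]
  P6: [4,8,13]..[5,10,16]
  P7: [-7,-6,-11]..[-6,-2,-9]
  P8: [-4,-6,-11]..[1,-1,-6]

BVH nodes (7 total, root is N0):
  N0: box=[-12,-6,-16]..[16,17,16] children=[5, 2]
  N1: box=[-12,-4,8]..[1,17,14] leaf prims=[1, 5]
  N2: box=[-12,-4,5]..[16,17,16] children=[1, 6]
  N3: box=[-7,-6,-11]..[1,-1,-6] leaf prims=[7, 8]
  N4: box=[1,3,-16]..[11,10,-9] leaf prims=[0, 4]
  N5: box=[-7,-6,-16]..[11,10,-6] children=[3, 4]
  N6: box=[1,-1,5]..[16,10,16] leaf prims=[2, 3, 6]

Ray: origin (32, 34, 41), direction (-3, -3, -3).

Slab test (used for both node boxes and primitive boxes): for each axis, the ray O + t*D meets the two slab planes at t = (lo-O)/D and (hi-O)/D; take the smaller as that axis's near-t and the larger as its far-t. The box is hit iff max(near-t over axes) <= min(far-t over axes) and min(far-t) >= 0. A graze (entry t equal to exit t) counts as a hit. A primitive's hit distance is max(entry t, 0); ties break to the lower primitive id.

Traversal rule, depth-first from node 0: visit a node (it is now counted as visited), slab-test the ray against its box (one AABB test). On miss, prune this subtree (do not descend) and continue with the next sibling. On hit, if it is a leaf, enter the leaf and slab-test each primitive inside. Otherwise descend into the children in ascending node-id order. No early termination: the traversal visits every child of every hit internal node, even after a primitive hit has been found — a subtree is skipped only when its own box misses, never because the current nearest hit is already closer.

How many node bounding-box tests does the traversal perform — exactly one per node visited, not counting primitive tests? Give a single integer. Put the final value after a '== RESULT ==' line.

Walk:
N0 x:[16/3,44/3] y:[17/3,40/3] z:[25/3,19] -> hit [25/3,40/3], descend [2, 5]
  N2 x:[16/3,44/3] y:[17/3,38/3] z:[25/3,12] -> hit [25/3,12], descend [1, 6]
    N1 x:[31/3,44/3] y:[17/3,38/3] z:[9,11] -> hit [31/3,11] leaf, test {P1(miss), P5(miss)}
    N6 x:[16/3,31/3] y:[8,35/3] z:[25/3,12] -> hit [25/3,31/3] leaf, test {P2(miss), P3@t=10, P6(miss)}
  N5 x:[7,13] y:[8,40/3] z:[47/3,19] -> miss, prune

5 AABB tests over nodes [0, 2, 1, 6, 5]; 2 leaves entered; closest P3.

== RESULT ==
5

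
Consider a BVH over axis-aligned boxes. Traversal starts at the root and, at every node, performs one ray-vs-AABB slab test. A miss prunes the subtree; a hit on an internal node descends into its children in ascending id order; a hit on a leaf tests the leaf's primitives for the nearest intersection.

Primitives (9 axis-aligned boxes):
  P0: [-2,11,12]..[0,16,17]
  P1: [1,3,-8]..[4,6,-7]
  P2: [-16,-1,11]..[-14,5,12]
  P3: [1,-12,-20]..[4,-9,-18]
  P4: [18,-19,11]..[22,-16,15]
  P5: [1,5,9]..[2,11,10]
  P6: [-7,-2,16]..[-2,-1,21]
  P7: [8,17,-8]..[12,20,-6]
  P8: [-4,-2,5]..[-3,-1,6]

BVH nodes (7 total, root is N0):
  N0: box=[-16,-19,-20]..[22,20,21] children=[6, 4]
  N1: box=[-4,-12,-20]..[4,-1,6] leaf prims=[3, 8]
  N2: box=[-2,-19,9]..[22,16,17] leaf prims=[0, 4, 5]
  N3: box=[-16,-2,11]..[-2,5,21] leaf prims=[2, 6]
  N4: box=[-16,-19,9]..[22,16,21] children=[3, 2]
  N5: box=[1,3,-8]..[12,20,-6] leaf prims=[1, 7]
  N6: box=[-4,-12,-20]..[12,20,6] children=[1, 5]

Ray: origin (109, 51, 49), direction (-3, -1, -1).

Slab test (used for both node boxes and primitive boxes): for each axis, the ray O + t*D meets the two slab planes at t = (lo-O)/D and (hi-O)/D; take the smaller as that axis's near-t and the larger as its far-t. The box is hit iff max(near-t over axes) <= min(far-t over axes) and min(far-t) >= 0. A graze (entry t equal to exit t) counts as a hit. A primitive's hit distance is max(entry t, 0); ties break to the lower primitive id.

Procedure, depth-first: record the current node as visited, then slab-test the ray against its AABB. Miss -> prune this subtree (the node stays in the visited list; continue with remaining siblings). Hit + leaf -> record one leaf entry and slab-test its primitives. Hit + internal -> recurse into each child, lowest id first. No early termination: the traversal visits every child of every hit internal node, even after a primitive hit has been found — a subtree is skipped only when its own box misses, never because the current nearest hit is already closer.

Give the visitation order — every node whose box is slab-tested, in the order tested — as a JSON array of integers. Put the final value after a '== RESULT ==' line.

Walk:
N0 x:[29,125/3] y:[31,70] z:[28,69] -> hit [31,125/3], descend [4, 6]
  N4 x:[29,125/3] y:[35,70] z:[28,40] -> hit [35,40], descend [2, 3]
    N2 x:[29,37] y:[35,70] z:[32,40] -> hit [35,37] leaf, test {P0@t=109/3, P4(miss), P5(miss)}
    N3 x:[37,125/3] y:[46,53] z:[28,38] -> miss, prune
  N6 x:[97/3,113/3] y:[31,63] z:[43,69] -> miss, prune

Summary -> nodes [0, 4, 2, 3, 6]; box-tests=5; leaf-entries=1; first=P0

== RESULT ==
[0, 4, 2, 3, 6]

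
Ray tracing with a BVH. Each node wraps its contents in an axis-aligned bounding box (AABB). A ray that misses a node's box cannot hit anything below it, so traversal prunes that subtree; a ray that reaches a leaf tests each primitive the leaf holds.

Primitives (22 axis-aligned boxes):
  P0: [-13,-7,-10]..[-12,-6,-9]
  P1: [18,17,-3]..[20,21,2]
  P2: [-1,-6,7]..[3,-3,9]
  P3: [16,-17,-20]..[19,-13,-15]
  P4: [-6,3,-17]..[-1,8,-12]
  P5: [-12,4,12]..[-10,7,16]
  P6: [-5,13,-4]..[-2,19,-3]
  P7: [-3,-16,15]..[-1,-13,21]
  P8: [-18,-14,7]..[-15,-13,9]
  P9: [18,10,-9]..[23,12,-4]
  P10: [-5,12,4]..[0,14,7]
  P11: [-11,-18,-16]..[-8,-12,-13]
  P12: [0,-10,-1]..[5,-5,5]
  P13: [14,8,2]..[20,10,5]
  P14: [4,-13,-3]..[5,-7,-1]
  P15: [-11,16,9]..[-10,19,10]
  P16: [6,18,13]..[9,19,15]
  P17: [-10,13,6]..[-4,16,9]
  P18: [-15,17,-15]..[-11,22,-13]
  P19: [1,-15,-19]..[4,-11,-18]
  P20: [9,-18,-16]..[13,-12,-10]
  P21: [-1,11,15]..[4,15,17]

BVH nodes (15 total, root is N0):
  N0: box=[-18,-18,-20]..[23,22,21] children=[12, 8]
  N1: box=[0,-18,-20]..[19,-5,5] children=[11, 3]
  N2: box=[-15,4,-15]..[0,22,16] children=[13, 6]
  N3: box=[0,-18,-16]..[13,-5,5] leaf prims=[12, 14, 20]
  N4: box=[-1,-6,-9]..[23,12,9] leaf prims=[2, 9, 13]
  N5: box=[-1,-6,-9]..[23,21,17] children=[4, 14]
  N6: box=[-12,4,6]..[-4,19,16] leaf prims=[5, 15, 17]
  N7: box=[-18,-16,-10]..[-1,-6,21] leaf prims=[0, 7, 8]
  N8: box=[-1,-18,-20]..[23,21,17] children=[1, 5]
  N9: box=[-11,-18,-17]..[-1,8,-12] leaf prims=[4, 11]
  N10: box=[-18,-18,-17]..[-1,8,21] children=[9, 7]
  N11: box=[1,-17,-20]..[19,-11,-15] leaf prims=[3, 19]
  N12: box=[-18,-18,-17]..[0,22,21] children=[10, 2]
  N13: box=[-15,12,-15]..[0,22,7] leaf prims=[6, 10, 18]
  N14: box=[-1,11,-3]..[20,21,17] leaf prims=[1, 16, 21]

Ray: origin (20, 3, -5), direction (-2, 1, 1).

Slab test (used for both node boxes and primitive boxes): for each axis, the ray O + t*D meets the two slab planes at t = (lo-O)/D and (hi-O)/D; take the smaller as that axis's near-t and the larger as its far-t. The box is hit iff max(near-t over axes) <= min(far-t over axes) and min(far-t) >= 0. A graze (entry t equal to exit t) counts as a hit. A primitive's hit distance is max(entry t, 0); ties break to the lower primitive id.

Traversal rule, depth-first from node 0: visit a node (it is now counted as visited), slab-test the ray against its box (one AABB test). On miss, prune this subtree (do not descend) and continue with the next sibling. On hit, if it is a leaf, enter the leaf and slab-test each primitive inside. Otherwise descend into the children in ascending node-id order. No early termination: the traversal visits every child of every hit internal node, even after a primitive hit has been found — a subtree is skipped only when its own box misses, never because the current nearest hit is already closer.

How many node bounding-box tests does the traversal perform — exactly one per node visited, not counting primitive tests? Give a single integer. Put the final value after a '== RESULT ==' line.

Trace the traversal:
N0 x:[-3/2,19] y:[-21,19] z:[-15,26] -> hit [-3/2,19], descend [8, 12]
  N8 x:[-3/2,21/2] y:[-21,18] z:[-15,22] -> hit [-3/2,21/2], descend [1, 5]
    N1 x:[1/2,10] y:[-21,-8] z:[-15,10] -> miss, prune
    N5 x:[-3/2,21/2] y:[-9,18] z:[-4,22] -> hit [-3/2,21/2], descend [4, 14]
      N4 x:[-3/2,21/2] y:[-9,9] z:[-4,14] -> hit [-3/2,9] leaf, test {P2(miss), P9(miss), P13(miss)}
      N14 x:[0,21/2] y:[8,18] z:[2,22] -> hit [8,21/2] leaf, test {P1(miss), P16(miss), P21(miss)}
  N12 x:[10,19] y:[-21,19] z:[-12,26] -> hit [10,19], descend [2, 10]
    N2 x:[10,35/2] y:[1,19] z:[-10,21] -> hit [10,35/2], descend [6, 13]
      N6 x:[12,16] y:[1,16] z:[11,21] -> hit [12,16] leaf, test {P5(miss), P15@t=15, P17@t=12}
      N13 x:[10,35/2] y:[9,19] z:[-10,12] -> hit [10,12] leaf, test {P6(miss), P10@t=10, P18(miss)}
    N10 x:[21/2,19] y:[-21,5] z:[-12,26] -> miss, prune

11 AABB tests over nodes [0, 8, 1, 5, 4, 14, 12, 2, 6, 13, 10]; 4 leaves entered; closest P10.

== RESULT ==
11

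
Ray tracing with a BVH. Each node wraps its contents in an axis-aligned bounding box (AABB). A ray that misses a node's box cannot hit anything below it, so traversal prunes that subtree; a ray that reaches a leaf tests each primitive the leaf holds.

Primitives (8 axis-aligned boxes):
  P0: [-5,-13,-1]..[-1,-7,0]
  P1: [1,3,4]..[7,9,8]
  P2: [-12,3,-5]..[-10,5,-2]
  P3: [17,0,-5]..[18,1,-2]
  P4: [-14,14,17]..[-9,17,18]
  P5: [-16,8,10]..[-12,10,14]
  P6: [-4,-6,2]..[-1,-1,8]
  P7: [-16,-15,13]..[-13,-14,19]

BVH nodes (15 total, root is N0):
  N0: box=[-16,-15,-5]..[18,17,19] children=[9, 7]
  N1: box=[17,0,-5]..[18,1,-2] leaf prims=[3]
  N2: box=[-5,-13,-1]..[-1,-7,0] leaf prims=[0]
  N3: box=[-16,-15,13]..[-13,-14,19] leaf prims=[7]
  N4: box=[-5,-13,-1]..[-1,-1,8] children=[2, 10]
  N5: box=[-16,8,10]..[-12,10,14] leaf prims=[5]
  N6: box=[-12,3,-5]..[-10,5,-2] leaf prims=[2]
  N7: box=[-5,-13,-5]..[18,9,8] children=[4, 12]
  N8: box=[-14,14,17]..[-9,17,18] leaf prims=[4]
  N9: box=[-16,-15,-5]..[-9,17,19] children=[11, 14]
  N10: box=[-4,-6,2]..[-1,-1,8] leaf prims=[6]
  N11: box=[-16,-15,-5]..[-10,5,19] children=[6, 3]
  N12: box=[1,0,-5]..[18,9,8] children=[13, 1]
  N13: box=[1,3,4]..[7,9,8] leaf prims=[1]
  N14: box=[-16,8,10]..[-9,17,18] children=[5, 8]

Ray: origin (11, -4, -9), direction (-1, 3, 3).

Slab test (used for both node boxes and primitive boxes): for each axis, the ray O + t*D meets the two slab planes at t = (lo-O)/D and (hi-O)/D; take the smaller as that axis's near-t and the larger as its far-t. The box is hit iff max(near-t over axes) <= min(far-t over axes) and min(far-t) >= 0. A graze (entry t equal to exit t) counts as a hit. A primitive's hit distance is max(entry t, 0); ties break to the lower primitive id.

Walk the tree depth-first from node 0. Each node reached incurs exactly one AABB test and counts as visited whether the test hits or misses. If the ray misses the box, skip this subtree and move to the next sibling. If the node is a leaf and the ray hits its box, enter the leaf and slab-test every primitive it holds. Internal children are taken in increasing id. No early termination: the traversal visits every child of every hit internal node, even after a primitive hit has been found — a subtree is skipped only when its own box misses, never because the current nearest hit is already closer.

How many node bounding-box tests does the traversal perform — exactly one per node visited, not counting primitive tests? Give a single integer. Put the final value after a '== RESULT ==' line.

Traverse from the root:
N0 x:[-7,27] y:[-11/3,7] z:[4/3,28/3] -> hit [4/3,7], descend [7, 9]
  N7 x:[-7,16] y:[-3,13/3] z:[4/3,17/3] -> hit [4/3,13/3], descend [4, 12]
    N4 x:[12,16] y:[-3,1] z:[8/3,17/3] -> miss, prune
    N12 x:[-7,10] y:[4/3,13/3] z:[4/3,17/3] -> hit [4/3,13/3], descend [1, 13]
      N1 x:[-7,-6] y:[4/3,5/3] z:[4/3,7/3] -> miss, prune
      N13 x:[4,10] y:[7/3,13/3] z:[13/3,17/3] -> hit [13/3,13/3] leaf, test {P1@t=13/3}
  N9 x:[20,27] y:[-11/3,7] z:[4/3,28/3] -> miss, prune

Visited [0, 7, 4, 12, 1, 13, 9]. Tests: 7 box, 1 leaf. Nearest: P1.

== RESULT ==
7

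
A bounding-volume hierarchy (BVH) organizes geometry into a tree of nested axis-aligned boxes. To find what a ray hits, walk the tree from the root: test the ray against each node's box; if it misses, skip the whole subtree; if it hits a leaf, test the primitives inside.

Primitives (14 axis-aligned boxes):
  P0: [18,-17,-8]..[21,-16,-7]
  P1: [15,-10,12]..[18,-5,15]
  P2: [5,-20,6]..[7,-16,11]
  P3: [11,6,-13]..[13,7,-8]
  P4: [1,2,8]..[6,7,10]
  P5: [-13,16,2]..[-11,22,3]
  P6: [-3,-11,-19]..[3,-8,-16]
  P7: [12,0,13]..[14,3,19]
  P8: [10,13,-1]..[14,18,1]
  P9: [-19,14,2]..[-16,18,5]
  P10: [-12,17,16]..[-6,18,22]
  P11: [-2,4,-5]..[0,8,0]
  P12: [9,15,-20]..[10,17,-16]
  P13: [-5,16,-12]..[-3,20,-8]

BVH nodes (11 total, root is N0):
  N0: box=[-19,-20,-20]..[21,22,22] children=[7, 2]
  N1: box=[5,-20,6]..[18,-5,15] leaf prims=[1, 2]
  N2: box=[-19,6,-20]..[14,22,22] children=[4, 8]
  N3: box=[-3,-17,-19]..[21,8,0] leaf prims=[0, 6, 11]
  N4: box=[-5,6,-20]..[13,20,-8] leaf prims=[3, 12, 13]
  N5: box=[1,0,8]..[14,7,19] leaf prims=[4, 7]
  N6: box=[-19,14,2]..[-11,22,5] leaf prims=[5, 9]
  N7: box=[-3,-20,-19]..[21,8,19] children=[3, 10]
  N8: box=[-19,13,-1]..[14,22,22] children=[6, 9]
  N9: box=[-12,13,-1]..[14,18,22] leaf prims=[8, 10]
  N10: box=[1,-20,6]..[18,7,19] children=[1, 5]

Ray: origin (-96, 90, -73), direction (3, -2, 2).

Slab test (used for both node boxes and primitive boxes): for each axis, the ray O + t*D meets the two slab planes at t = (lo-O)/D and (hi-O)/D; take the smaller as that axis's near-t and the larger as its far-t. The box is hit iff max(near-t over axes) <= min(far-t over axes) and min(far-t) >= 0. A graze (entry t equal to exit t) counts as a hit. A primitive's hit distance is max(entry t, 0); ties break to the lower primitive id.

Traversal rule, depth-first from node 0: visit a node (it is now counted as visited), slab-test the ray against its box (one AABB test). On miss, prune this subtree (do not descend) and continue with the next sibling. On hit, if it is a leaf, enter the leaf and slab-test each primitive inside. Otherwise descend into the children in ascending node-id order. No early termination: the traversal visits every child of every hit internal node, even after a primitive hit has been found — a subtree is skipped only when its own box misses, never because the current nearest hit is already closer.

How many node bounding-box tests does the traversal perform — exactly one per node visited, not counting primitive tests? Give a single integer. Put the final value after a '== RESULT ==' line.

Traverse from the root:
N0 x:[77/3,39] y:[34,55] z:[53/2,95/2] -> hit [34,39], descend [2, 7]
  N2 x:[77/3,110/3] y:[34,42] z:[53/2,95/2] -> hit [34,110/3], descend [4, 8]
    N4 x:[91/3,109/3] y:[35,42] z:[53/2,65/2] -> miss, prune
    N8 x:[77/3,110/3] y:[34,77/2] z:[36,95/2] -> hit [36,110/3], descend [6, 9]
      N6 x:[77/3,85/3] y:[34,38] z:[75/2,39] -> miss, prune
      N9 x:[28,110/3] y:[36,77/2] z:[36,95/2] -> hit [36,110/3] leaf, test {P8@t=36, P10(miss)}
  N7 x:[31,39] y:[41,55] z:[27,46] -> miss, prune

7 AABB tests over nodes [0, 2, 4, 8, 6, 9, 7]; 1 leaf entered; closest P8.

== RESULT ==
7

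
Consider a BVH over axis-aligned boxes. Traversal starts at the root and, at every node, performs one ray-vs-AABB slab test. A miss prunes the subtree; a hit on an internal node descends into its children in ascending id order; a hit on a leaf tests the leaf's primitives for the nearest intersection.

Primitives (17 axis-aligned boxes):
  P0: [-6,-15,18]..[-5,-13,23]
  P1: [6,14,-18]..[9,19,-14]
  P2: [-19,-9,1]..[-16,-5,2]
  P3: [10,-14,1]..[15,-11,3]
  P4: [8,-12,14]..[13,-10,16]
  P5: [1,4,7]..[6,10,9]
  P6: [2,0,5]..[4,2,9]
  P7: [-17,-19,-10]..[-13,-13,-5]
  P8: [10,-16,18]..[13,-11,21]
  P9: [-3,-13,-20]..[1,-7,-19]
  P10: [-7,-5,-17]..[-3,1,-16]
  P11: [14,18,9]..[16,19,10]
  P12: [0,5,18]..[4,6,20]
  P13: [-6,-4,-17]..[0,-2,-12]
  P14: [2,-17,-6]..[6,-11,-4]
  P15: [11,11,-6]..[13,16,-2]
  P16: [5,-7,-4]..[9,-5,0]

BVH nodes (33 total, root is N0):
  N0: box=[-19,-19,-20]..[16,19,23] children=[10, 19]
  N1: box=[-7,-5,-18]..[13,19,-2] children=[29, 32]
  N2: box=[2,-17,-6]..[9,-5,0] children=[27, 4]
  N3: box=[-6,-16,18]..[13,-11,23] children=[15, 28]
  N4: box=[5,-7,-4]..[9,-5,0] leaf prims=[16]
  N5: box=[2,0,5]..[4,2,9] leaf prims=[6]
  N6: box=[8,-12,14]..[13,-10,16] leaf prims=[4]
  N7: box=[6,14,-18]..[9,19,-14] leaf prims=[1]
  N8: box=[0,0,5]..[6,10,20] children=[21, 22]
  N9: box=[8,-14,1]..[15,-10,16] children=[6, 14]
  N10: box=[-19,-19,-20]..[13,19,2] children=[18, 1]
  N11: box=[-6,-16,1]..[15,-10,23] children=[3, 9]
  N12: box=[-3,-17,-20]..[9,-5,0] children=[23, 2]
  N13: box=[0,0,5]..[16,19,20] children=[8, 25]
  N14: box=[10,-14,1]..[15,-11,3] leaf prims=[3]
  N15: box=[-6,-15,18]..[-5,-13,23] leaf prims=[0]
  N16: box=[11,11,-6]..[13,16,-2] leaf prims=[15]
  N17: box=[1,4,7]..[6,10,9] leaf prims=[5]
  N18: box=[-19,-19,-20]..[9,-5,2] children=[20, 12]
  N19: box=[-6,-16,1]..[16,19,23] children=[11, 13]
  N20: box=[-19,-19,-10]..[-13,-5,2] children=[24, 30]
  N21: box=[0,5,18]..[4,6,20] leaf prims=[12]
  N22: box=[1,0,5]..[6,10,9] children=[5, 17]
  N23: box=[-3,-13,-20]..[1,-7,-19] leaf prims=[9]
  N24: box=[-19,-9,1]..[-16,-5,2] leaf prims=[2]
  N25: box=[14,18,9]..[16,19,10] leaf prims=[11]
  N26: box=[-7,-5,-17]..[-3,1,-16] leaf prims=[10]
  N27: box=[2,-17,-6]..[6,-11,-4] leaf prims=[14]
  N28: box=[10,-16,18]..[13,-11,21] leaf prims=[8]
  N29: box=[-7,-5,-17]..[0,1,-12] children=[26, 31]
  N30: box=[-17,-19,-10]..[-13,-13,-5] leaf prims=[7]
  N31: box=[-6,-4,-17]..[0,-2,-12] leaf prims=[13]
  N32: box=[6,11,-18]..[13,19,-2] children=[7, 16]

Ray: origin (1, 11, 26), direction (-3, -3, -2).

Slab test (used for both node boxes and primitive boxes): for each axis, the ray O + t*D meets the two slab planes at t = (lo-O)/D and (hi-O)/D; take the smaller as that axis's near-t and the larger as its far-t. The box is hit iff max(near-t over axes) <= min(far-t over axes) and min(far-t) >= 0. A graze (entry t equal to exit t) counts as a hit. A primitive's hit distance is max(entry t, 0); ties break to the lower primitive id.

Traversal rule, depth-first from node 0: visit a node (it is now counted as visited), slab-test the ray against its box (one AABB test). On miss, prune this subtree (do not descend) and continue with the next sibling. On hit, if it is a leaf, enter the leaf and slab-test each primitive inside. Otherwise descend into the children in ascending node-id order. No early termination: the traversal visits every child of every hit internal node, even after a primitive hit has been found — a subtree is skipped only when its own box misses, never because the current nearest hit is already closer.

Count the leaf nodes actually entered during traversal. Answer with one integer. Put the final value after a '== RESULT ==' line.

Traverse from the root:
N0 x:[-5,20/3] y:[-8/3,10] z:[3/2,23] -> hit [3/2,20/3], descend [10, 19]
  N10 x:[-4,20/3] y:[-8/3,10] z:[12,23] -> miss, prune
  N19 x:[-5,7/3] y:[-8/3,9] z:[3/2,25/2] -> hit [3/2,7/3], descend [11, 13]
    N11 x:[-14/3,7/3] y:[7,9] z:[3/2,25/2] -> miss, prune
    N13 x:[-5,1/3] y:[-8/3,11/3] z:[3,21/2] -> miss, prune

5 AABB tests over nodes [0, 10, 19, 11, 13]; 0 leaves entered; closest miss.

== RESULT ==
0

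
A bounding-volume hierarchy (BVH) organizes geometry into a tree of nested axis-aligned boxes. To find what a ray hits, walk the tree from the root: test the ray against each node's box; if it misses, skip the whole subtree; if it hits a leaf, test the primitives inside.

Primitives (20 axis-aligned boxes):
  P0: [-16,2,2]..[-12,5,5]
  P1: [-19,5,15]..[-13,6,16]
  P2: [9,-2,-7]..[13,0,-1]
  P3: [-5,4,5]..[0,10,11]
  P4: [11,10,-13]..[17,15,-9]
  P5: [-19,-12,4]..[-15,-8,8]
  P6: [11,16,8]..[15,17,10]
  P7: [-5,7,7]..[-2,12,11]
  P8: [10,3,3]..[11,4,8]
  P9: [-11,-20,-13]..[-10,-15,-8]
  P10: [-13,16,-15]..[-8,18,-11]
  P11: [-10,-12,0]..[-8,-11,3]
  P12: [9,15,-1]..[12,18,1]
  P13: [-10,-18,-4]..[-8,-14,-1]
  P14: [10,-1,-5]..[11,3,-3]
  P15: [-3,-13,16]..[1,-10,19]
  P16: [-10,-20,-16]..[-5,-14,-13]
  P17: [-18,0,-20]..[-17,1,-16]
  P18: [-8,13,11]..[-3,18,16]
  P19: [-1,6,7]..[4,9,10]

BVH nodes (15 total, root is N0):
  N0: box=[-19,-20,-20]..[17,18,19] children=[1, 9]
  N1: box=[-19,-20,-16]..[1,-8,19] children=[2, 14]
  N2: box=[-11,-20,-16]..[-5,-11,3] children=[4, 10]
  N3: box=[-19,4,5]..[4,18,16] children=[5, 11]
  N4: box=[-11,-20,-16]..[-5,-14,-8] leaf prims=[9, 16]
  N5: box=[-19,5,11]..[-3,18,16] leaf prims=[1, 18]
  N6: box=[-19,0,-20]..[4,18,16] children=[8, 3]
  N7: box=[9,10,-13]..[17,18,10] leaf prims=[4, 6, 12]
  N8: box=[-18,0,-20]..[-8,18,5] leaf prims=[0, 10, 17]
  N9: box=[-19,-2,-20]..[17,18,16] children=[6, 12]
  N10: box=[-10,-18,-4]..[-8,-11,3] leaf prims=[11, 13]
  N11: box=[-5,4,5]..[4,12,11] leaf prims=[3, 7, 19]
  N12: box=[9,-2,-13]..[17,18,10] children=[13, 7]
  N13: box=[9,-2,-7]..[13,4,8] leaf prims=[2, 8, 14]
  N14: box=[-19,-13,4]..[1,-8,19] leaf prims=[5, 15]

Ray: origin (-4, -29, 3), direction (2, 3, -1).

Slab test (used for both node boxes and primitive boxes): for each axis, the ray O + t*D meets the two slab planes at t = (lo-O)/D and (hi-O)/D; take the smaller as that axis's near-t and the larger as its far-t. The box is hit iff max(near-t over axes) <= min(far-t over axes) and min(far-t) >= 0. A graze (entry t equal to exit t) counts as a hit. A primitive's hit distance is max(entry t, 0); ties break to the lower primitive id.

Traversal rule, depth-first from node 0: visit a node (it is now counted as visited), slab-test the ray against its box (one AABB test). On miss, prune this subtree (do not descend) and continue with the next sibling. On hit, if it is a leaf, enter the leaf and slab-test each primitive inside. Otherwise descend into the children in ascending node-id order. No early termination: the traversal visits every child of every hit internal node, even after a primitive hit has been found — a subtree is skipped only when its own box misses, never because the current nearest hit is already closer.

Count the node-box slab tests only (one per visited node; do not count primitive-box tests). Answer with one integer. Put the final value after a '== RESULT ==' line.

Trace the traversal:
N0 x:[-15/2,21/2] y:[3,47/3] z:[-16,23] -> hit [3,21/2], descend [1, 9]
  N1 x:[-15/2,5/2] y:[3,7] z:[-16,19] -> miss, prune
  N9 x:[-15/2,21/2] y:[9,47/3] z:[-13,23] -> hit [9,21/2], descend [6, 12]
    N6 x:[-15/2,4] y:[29/3,47/3] z:[-13,23] -> miss, prune
    N12 x:[13/2,21/2] y:[9,47/3] z:[-7,16] -> hit [9,21/2], descend [7, 13]
      N7 x:[13/2,21/2] y:[13,47/3] z:[-7,16] -> miss, prune
      N13 x:[13/2,17/2] y:[9,11] z:[-5,10] -> miss, prune

order=[0, 1, 9, 6, 12, 7, 13]  |boxes|=7  |leaves|=0  hit=miss

== RESULT ==
7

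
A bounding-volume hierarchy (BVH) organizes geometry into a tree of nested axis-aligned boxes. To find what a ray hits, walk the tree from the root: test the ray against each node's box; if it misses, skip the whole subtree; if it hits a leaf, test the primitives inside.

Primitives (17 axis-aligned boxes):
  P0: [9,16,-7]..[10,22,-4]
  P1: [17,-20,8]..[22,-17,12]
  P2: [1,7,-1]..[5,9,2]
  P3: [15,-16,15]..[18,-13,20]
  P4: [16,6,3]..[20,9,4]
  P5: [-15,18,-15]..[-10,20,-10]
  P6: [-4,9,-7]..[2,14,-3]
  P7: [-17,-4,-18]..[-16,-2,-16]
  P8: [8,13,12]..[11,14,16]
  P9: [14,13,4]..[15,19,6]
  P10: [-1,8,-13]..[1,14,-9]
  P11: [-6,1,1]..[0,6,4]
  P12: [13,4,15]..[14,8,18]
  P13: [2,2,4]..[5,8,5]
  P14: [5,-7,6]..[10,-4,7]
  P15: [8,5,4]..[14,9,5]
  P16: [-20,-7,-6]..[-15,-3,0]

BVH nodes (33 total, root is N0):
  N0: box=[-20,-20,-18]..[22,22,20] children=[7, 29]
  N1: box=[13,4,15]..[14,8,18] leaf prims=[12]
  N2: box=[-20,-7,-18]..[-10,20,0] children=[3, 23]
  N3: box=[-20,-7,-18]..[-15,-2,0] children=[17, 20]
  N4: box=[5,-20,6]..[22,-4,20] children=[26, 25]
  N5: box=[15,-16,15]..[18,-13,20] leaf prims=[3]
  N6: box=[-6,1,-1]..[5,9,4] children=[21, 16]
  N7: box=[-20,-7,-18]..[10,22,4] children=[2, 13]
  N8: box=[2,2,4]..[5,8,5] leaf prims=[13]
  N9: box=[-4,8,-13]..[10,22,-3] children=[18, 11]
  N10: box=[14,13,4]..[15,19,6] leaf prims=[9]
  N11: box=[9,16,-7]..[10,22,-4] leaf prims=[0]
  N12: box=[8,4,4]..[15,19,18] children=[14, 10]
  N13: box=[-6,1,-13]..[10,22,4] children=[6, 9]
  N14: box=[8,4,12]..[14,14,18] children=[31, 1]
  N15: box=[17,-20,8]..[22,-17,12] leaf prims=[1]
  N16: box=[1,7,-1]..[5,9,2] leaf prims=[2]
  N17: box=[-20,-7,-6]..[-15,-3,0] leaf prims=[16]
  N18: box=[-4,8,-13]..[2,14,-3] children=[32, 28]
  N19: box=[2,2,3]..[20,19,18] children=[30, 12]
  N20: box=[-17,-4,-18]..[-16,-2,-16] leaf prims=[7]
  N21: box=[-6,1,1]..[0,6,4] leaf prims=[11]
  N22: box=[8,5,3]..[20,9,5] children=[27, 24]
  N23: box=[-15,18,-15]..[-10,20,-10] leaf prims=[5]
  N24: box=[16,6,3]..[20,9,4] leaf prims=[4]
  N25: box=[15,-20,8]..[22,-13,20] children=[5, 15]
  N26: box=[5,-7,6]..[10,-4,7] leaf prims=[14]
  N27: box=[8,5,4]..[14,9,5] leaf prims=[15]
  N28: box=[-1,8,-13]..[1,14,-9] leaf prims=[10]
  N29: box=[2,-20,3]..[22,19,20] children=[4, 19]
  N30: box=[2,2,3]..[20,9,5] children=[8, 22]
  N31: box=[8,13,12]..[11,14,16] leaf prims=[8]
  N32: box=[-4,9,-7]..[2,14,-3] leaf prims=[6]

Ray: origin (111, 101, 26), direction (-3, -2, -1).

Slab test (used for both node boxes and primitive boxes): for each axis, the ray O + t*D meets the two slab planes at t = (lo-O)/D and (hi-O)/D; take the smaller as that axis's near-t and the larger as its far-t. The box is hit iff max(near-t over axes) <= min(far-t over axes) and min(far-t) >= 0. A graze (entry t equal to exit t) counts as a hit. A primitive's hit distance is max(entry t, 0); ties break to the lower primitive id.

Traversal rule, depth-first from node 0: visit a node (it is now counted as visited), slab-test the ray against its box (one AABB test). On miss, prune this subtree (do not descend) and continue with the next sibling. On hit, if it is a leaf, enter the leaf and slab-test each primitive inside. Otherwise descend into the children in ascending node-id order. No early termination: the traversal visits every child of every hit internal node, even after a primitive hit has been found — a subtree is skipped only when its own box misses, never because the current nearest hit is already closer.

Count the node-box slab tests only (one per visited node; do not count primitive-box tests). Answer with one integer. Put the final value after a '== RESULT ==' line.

Traverse from the root:
N0 x:[89/3,131/3] y:[79/2,121/2] z:[6,44] -> hit [79/2,131/3], descend [7, 29]
  N7 x:[101/3,131/3] y:[79/2,54] z:[22,44] -> hit [79/2,131/3], descend [2, 13]
    N2 x:[121/3,131/3] y:[81/2,54] z:[26,44] -> hit [81/2,131/3], descend [3, 23]
      N3 x:[42,131/3] y:[103/2,54] z:[26,44] -> miss, prune
      N23 x:[121/3,42] y:[81/2,83/2] z:[36,41] -> hit [81/2,41] leaf, test {P5@t=81/2}
    N13 x:[101/3,39] y:[79/2,50] z:[22,39] -> miss, prune
  N29 x:[89/3,109/3] y:[41,121/2] z:[6,23] -> miss, prune

order=[0, 7, 2, 3, 23, 13, 29]  |boxes|=7  |leaves|=1  hit=P5

== RESULT ==
7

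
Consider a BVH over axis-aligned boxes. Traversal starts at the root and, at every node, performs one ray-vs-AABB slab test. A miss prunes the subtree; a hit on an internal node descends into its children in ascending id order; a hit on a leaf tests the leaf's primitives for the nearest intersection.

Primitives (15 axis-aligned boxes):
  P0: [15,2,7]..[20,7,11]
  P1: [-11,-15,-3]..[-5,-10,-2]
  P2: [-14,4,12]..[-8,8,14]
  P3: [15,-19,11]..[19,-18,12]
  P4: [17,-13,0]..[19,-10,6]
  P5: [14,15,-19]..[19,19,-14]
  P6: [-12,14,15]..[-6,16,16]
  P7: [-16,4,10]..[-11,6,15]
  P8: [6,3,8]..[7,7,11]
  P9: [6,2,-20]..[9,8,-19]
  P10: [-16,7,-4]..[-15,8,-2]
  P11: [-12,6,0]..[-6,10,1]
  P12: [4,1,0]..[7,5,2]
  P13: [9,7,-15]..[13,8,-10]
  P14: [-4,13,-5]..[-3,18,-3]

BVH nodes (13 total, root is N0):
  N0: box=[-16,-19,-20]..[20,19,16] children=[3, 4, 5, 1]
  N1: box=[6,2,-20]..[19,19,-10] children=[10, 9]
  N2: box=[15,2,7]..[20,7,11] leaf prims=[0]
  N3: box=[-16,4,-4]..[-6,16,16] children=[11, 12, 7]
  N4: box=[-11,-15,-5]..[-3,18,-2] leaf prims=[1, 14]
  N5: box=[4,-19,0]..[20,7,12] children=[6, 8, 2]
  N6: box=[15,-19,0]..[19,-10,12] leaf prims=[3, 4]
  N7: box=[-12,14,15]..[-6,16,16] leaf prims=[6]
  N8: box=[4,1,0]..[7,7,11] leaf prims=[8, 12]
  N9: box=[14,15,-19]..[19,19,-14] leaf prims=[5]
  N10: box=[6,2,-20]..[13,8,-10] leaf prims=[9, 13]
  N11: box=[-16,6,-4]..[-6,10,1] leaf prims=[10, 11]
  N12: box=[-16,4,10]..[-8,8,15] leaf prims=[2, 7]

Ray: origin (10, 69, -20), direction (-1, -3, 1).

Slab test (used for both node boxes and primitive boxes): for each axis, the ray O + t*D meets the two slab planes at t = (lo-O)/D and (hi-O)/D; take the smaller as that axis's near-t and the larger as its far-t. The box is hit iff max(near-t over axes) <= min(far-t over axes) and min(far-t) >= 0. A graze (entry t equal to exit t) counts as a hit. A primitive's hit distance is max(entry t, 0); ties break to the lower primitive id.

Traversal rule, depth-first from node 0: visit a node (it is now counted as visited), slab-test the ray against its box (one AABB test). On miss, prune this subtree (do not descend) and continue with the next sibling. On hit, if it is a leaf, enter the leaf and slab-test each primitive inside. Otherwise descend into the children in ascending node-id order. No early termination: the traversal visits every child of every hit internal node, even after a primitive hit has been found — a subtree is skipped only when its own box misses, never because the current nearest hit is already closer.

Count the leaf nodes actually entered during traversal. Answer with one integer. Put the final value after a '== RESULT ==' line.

Traverse from the root:
N0 x:[-10,26] y:[50/3,88/3] z:[0,36] -> hit [50/3,26], descend [1, 3, 4, 5]
  N1 x:[-9,4] y:[50/3,67/3] z:[0,10] -> miss, prune
  N3 x:[16,26] y:[53/3,65/3] z:[16,36] -> hit [53/3,65/3], descend [7, 11, 12]
    N7 x:[16,22] y:[53/3,55/3] z:[35,36] -> miss, prune
    N11 x:[16,26] y:[59/3,21] z:[16,21] -> hit [59/3,21] leaf, test {P10(miss), P11@t=20}
    N12 x:[18,26] y:[61/3,65/3] z:[30,35] -> miss, prune
  N4 x:[13,21] y:[17,28] z:[15,18] -> hit [17,18] leaf, test {P1(miss), P14(miss)}
  N5 x:[-10,6] y:[62/3,88/3] z:[20,32] -> miss, prune

Summary -> nodes [0, 1, 3, 7, 11, 12, 4, 5]; box-tests=8; leaf-entries=2; first=P11

== RESULT ==
2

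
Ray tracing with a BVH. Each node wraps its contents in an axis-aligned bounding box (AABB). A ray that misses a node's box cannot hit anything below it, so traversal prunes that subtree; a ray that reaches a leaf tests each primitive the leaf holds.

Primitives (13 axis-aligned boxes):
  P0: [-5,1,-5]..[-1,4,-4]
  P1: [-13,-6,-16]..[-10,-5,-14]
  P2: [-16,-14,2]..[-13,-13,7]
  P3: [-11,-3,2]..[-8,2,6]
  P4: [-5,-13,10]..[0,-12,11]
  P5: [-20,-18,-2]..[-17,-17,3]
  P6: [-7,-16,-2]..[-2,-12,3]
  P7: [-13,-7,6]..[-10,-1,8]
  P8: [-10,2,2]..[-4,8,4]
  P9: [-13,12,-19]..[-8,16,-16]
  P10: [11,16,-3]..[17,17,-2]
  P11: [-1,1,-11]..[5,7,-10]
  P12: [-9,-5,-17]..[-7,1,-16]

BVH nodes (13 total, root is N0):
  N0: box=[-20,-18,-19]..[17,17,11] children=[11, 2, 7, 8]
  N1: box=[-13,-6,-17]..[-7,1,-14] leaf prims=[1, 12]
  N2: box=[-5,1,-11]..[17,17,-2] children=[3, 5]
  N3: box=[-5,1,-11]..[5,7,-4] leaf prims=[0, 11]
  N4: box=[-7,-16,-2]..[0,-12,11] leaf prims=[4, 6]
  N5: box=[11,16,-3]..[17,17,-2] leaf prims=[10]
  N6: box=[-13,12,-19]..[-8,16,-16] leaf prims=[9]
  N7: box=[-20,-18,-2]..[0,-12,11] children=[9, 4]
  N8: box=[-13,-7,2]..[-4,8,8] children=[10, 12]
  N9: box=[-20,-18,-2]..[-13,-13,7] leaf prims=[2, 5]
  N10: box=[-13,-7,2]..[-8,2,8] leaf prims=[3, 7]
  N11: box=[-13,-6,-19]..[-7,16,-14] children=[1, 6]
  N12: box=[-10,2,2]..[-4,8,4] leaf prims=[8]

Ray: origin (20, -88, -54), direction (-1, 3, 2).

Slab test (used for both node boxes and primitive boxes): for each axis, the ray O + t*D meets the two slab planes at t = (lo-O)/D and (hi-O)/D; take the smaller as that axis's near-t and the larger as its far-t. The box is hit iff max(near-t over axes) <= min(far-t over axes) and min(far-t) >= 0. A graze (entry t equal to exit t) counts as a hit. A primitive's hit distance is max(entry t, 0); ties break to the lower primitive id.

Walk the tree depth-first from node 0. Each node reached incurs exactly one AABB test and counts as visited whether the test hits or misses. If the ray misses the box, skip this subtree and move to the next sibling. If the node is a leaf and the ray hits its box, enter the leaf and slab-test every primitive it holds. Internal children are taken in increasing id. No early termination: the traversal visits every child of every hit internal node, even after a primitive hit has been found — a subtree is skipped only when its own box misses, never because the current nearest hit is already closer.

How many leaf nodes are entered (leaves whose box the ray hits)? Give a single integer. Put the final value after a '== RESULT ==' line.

Walk:
N0 x:[3,40] y:[70/3,35] z:[35/2,65/2] -> hit [70/3,65/2], descend [2, 7, 8, 11]
  N2 x:[3,25] y:[89/3,35] z:[43/2,26] -> miss, prune
  N7 x:[20,40] y:[70/3,76/3] z:[26,65/2] -> miss, prune
  N8 x:[24,33] y:[27,32] z:[28,31] -> hit [28,31], descend [10, 12]
    N10 x:[28,33] y:[27,30] z:[28,31] -> hit [28,30] leaf, test {P3@t=85/3, P7(miss)}
    N12 x:[24,30] y:[30,32] z:[28,29] -> miss, prune
  N11 x:[27,33] y:[82/3,104/3] z:[35/2,20] -> miss, prune

7 AABB tests over nodes [0, 2, 7, 8, 10, 12, 11]; 1 leaf entered; closest P3.

== RESULT ==
1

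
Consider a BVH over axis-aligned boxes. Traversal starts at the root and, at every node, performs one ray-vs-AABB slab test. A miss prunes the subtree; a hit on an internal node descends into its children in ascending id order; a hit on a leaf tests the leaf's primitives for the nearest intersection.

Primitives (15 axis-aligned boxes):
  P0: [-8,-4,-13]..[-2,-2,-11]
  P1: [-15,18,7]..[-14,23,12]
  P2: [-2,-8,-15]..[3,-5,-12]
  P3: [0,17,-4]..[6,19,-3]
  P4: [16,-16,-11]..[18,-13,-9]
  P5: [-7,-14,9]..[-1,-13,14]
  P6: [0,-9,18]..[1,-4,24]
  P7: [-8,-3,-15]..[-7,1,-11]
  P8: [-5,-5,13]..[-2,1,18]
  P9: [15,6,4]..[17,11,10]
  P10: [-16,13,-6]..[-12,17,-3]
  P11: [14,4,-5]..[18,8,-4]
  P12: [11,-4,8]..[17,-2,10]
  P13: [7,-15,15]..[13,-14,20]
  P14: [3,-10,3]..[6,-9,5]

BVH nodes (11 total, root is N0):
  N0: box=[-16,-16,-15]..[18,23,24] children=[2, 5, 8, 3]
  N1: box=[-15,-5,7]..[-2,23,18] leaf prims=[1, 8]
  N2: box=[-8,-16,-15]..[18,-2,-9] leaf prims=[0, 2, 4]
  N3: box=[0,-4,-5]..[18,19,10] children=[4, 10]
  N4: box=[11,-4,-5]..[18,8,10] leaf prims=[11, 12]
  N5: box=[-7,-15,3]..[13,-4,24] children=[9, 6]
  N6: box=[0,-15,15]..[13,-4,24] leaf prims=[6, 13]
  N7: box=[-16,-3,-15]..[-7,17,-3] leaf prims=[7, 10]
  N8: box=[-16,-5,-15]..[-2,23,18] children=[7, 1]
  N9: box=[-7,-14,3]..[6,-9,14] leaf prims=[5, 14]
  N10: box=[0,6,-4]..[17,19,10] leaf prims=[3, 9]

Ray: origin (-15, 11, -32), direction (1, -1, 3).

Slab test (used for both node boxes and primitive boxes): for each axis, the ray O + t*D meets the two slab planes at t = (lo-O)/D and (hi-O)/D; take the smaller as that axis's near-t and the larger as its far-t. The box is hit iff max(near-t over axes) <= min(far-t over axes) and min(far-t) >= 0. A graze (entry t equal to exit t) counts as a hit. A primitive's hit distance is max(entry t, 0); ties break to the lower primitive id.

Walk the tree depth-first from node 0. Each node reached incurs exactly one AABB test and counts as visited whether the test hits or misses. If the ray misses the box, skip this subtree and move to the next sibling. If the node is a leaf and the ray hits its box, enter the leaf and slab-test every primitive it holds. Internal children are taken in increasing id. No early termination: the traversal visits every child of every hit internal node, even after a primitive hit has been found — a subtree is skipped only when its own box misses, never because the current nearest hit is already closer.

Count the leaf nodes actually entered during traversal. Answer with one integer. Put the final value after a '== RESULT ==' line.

Trace the traversal:
N0 x:[-1,33] y:[-12,27] z:[17/3,56/3] -> hit [17/3,56/3], descend [2, 3, 5, 8]
  N2 x:[7,33] y:[13,27] z:[17/3,23/3] -> miss, prune
  N3 x:[15,33] y:[-8,15] z:[9,14] -> miss, prune
  N5 x:[8,28] y:[15,26] z:[35/3,56/3] -> hit [15,56/3], descend [6, 9]
    N6 x:[15,28] y:[15,26] z:[47/3,56/3] -> hit [47/3,56/3] leaf, test {P6(miss), P13(miss)}
    N9 x:[8,21] y:[20,25] z:[35/3,46/3] -> miss, prune
  N8 x:[-1,13] y:[-12,16] z:[17/3,50/3] -> hit [17/3,13], descend [1, 7]
    N1 x:[0,13] y:[-12,16] z:[13,50/3] -> hit [13,13] leaf, test {P1(miss), P8(miss)}
    N7 x:[-1,8] y:[-6,14] z:[17/3,29/3] -> hit [17/3,8] leaf, test {P7(miss), P10(miss)}

Summary -> nodes [0, 2, 3, 5, 6, 9, 8, 1, 7]; box-tests=9; leaf-entries=3; first=miss

== RESULT ==
3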